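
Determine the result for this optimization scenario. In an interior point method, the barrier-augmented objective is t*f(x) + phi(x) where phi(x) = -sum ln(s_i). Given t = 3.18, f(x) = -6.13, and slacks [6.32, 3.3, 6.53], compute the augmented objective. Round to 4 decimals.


Step 1: Compute log-barrier.
ln values: [1.8437, 1.1939, 1.8764]
phi = -(1.8437 + 1.1939 + 1.8764) = -4.914
Step 2: Compute augmented objective.
t*f(x) = 3.18*-6.13 = -19.4934
Total = -19.4934 - 4.914 = -24.4074


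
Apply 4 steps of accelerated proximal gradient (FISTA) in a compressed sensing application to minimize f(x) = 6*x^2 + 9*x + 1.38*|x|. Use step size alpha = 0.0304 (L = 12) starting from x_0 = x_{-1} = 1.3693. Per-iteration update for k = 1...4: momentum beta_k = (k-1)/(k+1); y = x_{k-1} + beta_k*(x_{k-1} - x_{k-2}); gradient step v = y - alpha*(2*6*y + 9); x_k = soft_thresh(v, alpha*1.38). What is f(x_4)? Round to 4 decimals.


FISTA on f(x) = 6*x^2 + 9*x + 1.38*|x|
L = 12, alpha = 0.0304
Iteration 1: beta = 0.0, y = 1.3693 + 0.0*(1.3693 - 1.3693) = 1.3693
  grad(y) = 25.4316, v = y - alpha*grad = 0.5962
  prox(v) = soft_thresh(0.5962, 0.042) = 0.5542
Iteration 2: beta = 0.3333, y = 0.5542 + 0.3333*(0.5542 - 1.3693) = 0.2825
  grad(y) = 12.3904, v = y - alpha*grad = -0.0941
  prox(v) = soft_thresh(-0.0941, 0.042) = -0.0522
Iteration 3: beta = 0.5, y = -0.0522 + 0.5*(-0.0522 - 0.5542) = -0.3554
  grad(y) = 4.7354, v = y - alpha*grad = -0.4993
  prox(v) = soft_thresh(-0.4993, 0.042) = -0.4574
Iteration 4: beta = 0.6, y = -0.4574 + 0.6*(-0.4574 + 0.0522) = -0.7005
  grad(y) = 0.5938, v = y - alpha*grad = -0.7186
  prox(v) = soft_thresh(-0.7186, 0.042) = -0.6766
f(x_4) = 6*(-0.6766)^2 + 9*(-0.6766) + 1.38*|-0.6766| = -2.409


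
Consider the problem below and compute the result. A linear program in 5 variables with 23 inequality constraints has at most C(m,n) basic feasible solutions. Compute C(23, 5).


Each vertex corresponds to some choice of n active constraints out of m, so the number of vertices is at most C(m, n) = m! / (n!(m-n)!).
m = 23, n = 5
Numerator: 23 * 22 * 21 * 20 * 19
Denominator: 5! = 120
C(23, 5) = 33649


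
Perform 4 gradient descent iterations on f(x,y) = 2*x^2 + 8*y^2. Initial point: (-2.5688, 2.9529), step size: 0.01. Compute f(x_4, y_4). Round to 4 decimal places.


Gradient descent on f(x,y) = 2*x^2 + 8*y^2.
Starting point: (-2.5688, 2.9529), alpha = 0.01
Step 1: grad_x = 2*2*-2.5688 = -10.2752, grad_y = 2*8*2.9529 = 47.2464
  x_1 = -2.5688 - 0.01*-10.2752 = -2.466
  y_1 = 2.9529 - 0.01*47.2464 = 2.4804
Step 2: grad_x = 2*2*-2.466 = -9.8642, grad_y = 2*8*2.4804 = 39.687
  x_2 = -2.466 - 0.01*-9.8642 = -2.3674
  y_2 = 2.4804 - 0.01*39.687 = 2.0836
Step 3: grad_x = 2*2*-2.3674 = -9.4696, grad_y = 2*8*2.0836 = 33.3371
  x_3 = -2.3674 - 0.01*-9.4696 = -2.2727
  y_3 = 2.0836 - 0.01*33.3371 = 1.7502
Step 4: grad_x = 2*2*-2.2727 = -9.0908, grad_y = 2*8*1.7502 = 28.0031
  x_4 = -2.2727 - 0.01*-9.0908 = -2.1818
  y_4 = 1.7502 - 0.01*28.0031 = 1.4702
f(-2.1818, 1.4702) = 2*(-2.1818)^2 + 8*1.4702^2 = 26.8116


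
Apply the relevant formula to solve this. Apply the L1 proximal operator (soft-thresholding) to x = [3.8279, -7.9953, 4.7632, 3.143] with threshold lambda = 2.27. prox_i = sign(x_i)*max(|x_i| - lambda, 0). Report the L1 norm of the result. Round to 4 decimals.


Soft-thresholding with lambda = 2.27:
prox(3.8279) = sign(3.8279)*max(|3.8279| - 2.27, 0) = 1.5579
prox(-7.9953) = sign(-7.9953)*max(|-7.9953| - 2.27, 0) = -5.7253
prox(4.7632) = sign(4.7632)*max(|4.7632| - 2.27, 0) = 2.4932
prox(3.143) = sign(3.143)*max(|3.143| - 2.27, 0) = 0.873
prox(x) = [1.5579, -5.7253, 2.4932, 0.873]
||prox(x)||_1 = 1.5579 + 5.7253 + 2.4932 + 0.873 = 10.6494


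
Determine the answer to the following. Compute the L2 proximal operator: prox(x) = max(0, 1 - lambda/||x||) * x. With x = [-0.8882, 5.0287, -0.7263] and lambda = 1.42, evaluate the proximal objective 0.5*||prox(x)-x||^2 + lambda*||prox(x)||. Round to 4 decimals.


Step 1: Compute ||x||.
||x|| = 5.1579
Step 2: Compute scaling factor.
scale = max(0, 1 - 1.42/5.1579) = 0.7247
Step 3: prox(x) = [-0.6437, 3.6443, -0.5263]
||prox(x)|| = 3.7379
Step 4: Proximal objective.
0.5*||prox-x||^2 = 1.0082
lambda*||prox|| = 5.3078
Total = 6.3161


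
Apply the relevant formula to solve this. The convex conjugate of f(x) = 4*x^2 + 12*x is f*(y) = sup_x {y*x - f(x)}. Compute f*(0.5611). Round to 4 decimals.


f*(y) = sup_x {y*x - a*x^2 - b*x} = sup_x {(y-b)*x - a*x^2}
FOC: (y - b) - 2a*x = 0 => x* = (y - b)/(2a)
x* = (0.5611 - 12)/(2*4) = -1.4299
f*(0.5611) = (y-b)^2/(4a) = (0.5611 - 12)^2/(4*4)
= 130.8484/16 = 8.178


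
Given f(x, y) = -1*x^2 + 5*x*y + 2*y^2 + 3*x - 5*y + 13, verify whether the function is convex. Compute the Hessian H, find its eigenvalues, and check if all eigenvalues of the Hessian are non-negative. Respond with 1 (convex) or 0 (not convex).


The Hessian of f(x,y) = -1*x^2 + 5*x*y + 2*y^2 + 3*x - 5*y + 13 is:
H = [[-2, 5], [5, 4]]
Trace = -2 + 4 = 2
Determinant = -2*4 - (5)^2 = -33
Discriminant = (2)^2 - 4*-33 = 136.0
Eigenvalues: lambda_1 = -4.831, lambda_2 = 6.831
The function is not convex.

0


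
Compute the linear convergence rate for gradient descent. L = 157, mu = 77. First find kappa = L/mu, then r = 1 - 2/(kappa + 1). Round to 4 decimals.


Step 1: Compute the condition number.
kappa = L/mu = 157/77 = 2.039
Step 2: Compute the convergence rate.
r = 1 - 2/(kappa + 1) = 1 - 2*mu/(L + mu) = (L - mu)/(L + mu) = 80/234 = 0.3419


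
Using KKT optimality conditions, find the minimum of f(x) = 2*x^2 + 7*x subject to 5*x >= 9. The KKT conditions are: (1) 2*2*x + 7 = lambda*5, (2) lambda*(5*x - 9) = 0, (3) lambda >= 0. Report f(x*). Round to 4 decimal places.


Step 1: Try lambda = 0 (constraint inactive).
x_unc = -7/(2*2) = -1.75
Check: 5*-1.75 = -8.75 < 9 -- violated!
Step 2: Constraint must be active: 5*x = 9
x* = 9/5 = 1.8
lambda = (2*2*1.8 + 7)/5 = 2.84
Step 3: Compute optimal value.
f(x*) = 2*1.8^2 + 7*1.8 = 19.08


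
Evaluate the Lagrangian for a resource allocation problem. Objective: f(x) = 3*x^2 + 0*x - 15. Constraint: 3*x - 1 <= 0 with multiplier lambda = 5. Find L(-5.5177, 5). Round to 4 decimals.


Step 1: Evaluate f(x).
f(-5.5177) = 3*(-5.5177)^2 + 0*(-5.5177) - 15 = 76.335
Step 2: Evaluate g(x).
g(-5.5177) = 3*-5.5177 - 1 = -17.5531
Step 3: Compute Lagrangian.
L = 76.335 + 5*-17.5531 = -11.4305


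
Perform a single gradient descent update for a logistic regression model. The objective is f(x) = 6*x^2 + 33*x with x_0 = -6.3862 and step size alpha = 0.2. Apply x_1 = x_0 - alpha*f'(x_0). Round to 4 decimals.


We compute the gradient at x_0 and apply the update.
f'(x) = 12*x + 33
f'(-6.3862) = 12*-6.3862 + 33 = -43.6344
x_1 = -6.3862 - 0.2*-43.6344 = 2.3407


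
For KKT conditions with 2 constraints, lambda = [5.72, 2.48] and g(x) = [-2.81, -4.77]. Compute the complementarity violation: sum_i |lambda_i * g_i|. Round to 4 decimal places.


KKT complementary slackness check:
lambda_1 * g_1 = 5.72 * -2.81 = -16.0732
lambda_2 * g_2 = 2.48 * -4.77 = -11.8296
Total violation = 16.0732 + 11.8296 = 27.9028


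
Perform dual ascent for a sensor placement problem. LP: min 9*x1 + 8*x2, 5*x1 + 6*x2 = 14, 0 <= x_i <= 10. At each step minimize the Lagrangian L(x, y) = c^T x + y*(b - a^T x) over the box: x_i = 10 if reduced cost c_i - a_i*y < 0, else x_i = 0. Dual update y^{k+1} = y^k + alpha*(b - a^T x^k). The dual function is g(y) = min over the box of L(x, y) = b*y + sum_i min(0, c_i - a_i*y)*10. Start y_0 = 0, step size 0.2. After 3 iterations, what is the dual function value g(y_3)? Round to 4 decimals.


Dual ascent for LP: min 9*x1 + 8*x2, 5*x1 + 6*x2 = 14, 0 <= x_i <= 10
Step 1: y^k = 0.0, reduced costs: (9.0, 8.0)
  x^k = (0.0, 0.0), subgradient = b - a^T x = 14.0
  y^{k+1} = 0.0 + 0.2*14.0 = 2.8
Step 2: y^k = 2.8, reduced costs: (-5.0, -8.8)
  x^k = (10.0, 10.0), subgradient = b - a^T x = -96.0
  y^{k+1} = 2.8 + 0.2*-96.0 = -16.4
Step 3: y^k = -16.4, reduced costs: (91.0, 106.4)
  x^k = (0.0, 0.0), subgradient = b - a^T x = 14.0
  y^{k+1} = -16.4 + 0.2*14.0 = -13.6
Dual objective at y_3 = -13.6: reduced costs (77.0, 89.6), box minimizer x = (0.0, 0.0)
g(y_3) = b*y + (c1 - a1*y)*x1 + (c2 - a2*y)*x2 = 14*(-13.6) + 77.0*0.0 + 89.6*0.0 = -190.4 + 0.0 + 0.0 = -190.4


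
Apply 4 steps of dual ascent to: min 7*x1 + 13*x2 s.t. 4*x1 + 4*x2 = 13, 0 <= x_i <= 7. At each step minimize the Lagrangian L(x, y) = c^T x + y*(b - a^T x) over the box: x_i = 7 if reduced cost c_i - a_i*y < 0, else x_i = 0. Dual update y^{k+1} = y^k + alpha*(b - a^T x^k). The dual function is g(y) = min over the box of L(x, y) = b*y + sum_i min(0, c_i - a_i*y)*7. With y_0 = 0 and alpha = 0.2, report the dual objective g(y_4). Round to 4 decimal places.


Dual ascent for LP: min 7*x1 + 13*x2, 4*x1 + 4*x2 = 13, 0 <= x_i <= 7
Step 1: y^k = 0.0, reduced costs: (7.0, 13.0)
  x^k = (0.0, 0.0), subgradient = b - a^T x = 13.0
  y^{k+1} = 0.0 + 0.2*13.0 = 2.6
Step 2: y^k = 2.6, reduced costs: (-3.4, 2.6)
  x^k = (7.0, 0.0), subgradient = b - a^T x = -15.0
  y^{k+1} = 2.6 + 0.2*-15.0 = -0.4
Step 3: y^k = -0.4, reduced costs: (8.6, 14.6)
  x^k = (0.0, 0.0), subgradient = b - a^T x = 13.0
  y^{k+1} = -0.4 + 0.2*13.0 = 2.2
Step 4: y^k = 2.2, reduced costs: (-1.8, 4.2)
  x^k = (7.0, 0.0), subgradient = b - a^T x = -15.0
  y^{k+1} = 2.2 + 0.2*-15.0 = -0.8
Dual objective at y_4 = -0.8: reduced costs (10.2, 16.2), box minimizer x = (0.0, 0.0)
g(y_4) = b*y + (c1 - a1*y)*x1 + (c2 - a2*y)*x2 = 13*(-0.8) + 10.2*0.0 + 16.2*0.0 = -10.4 + 0.0 + 0.0 = -10.4


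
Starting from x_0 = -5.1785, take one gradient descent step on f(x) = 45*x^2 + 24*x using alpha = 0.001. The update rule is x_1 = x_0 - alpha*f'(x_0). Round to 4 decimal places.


We compute the gradient at x_0 and apply the update.
f'(x) = 90*x + 24
f'(-5.1785) = 90*-5.1785 + 24 = -442.065
x_1 = -5.1785 - 0.001*-442.065 = -4.7364


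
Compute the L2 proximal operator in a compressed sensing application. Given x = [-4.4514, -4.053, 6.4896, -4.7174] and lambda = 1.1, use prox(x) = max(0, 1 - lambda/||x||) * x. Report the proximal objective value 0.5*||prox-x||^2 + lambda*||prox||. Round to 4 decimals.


Step 1: Compute ||x||.
||x|| = 10.0305
Step 2: Compute scaling factor.
scale = max(0, 1 - 1.1/10.0305) = 0.8903
Step 3: prox(x) = [-3.9632, -3.6085, 5.7779, -4.2001]
||prox(x)|| = 8.9305
Step 4: Proximal objective.
0.5*||prox-x||^2 = 0.605
lambda*||prox|| = 9.8236
Total = 10.4285


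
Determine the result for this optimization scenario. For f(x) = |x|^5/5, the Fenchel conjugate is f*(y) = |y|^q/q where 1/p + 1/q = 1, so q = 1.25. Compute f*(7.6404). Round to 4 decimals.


The conjugate exponent q satisfies 1/p + 1/q = 1.
p = 5, so q = 5/(5 - 1) = 1.25
|y|^q = 7.6404^1.25 = 12.7027
f*(7.6404) = 12.7027 / 1.25 = 10.1621


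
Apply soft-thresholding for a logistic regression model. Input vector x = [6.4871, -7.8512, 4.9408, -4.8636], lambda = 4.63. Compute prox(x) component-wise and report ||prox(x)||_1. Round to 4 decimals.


Soft-thresholding with lambda = 4.63:
prox(6.4871) = sign(6.4871)*max(|6.4871| - 4.63, 0) = 1.8571
prox(-7.8512) = sign(-7.8512)*max(|-7.8512| - 4.63, 0) = -3.2212
prox(4.9408) = sign(4.9408)*max(|4.9408| - 4.63, 0) = 0.3108
prox(-4.8636) = sign(-4.8636)*max(|-4.8636| - 4.63, 0) = -0.2336
prox(x) = [1.8571, -3.2212, 0.3108, -0.2336]
||prox(x)||_1 = 1.8571 + 3.2212 + 0.3108 + 0.2336 = 5.6227


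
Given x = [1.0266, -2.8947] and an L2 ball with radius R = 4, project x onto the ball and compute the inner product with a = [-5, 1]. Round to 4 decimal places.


Step 1: Compute ||x|| (intermediates to 6 decimals).
||x|| = sqrt(1.0266^2 + (-2.8947)^2) = 3.071351
Step 2: Project.
Since ||x|| <= R, proj = x (no scaling needed).
proj(x) = [1.0266, -2.8947]
Step 3: Dot product.
a^T * proj(x) = -5*1.0266 + 1*(-2.8947) = -8.0277


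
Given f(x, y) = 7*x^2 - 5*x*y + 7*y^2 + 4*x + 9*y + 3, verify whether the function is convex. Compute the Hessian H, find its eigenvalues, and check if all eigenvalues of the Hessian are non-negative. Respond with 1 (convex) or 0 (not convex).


The Hessian of f(x,y) = 7*x^2 - 5*x*y + 7*y^2 + 4*x + 9*y + 3 is:
H = [[14, -5], [-5, 14]]
Trace = 14 + 14 = 28
Determinant = 14*14 - (-5)^2 = 171
Discriminant = (28)^2 - 4*171 = 100.0
Eigenvalues: lambda_1 = 9.0, lambda_2 = 19.0
The function is convex.

1


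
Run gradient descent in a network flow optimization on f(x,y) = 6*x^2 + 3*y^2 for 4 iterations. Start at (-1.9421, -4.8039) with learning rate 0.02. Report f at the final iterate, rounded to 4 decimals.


Gradient descent on f(x,y) = 6*x^2 + 3*y^2.
Starting point: (-1.9421, -4.8039), alpha = 0.02
Step 1: grad_x = 2*6*-1.9421 = -23.3052, grad_y = 2*3*-4.8039 = -28.8234
  x_1 = -1.9421 - 0.02*-23.3052 = -1.476
  y_1 = -4.8039 - 0.02*-28.8234 = -4.2274
Step 2: grad_x = 2*6*-1.476 = -17.712, grad_y = 2*3*-4.2274 = -25.3646
  x_2 = -1.476 - 0.02*-17.712 = -1.1218
  y_2 = -4.2274 - 0.02*-25.3646 = -3.7201
Step 3: grad_x = 2*6*-1.1218 = -13.4611, grad_y = 2*3*-3.7201 = -22.3208
  x_3 = -1.1218 - 0.02*-13.4611 = -0.8525
  y_3 = -3.7201 - 0.02*-22.3208 = -3.2737
Step 4: grad_x = 2*6*-0.8525 = -10.2304, grad_y = 2*3*-3.2737 = -19.6423
  x_4 = -0.8525 - 0.02*-10.2304 = -0.6479
  y_4 = -3.2737 - 0.02*-19.6423 = -2.8809
f(-0.6479, -2.8809) = 6*(-0.6479)^2 + 3*(-2.8809)^2 = 27.4172


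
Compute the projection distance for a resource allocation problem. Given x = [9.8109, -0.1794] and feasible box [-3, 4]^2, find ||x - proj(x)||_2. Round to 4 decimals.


Project each component onto [-3, 4].
clip(9.8109) = 4.0, clip(-0.1794) = -0.1794
Projection = [4.0, -0.1794]
Squared diffs: [33.7666, 0.0]
Distance = sqrt(33.7666) = 5.8109


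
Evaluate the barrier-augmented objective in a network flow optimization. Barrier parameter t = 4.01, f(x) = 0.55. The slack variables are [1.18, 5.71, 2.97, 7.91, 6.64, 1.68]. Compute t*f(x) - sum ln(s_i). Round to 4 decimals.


Step 1: Compute log-barrier.
ln values: [0.1655, 1.7422, 1.0886, 2.0681, 1.8931, 0.5188]
phi = -(0.1655 + 1.7422 + 1.0886 + 2.0681 + 1.8931 + 0.5188) = -7.4763
Step 2: Compute augmented objective.
t*f(x) = 4.01*0.55 = 2.2055
Total = 2.2055 - 7.4763 = -5.2708


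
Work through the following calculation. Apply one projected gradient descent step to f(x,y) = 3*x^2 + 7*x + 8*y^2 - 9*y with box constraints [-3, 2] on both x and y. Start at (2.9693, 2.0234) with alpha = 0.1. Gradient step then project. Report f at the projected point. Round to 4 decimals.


Step 1: Compute gradient at (2.9693, 2.0234).
grad_x = 2*3*2.9693 + 7 = 24.8158
grad_y = 2*8*2.0234 - 9 = 23.3744
Step 2: Gradient step.
x_raw = 2.9693 - 0.1*24.8158 = 0.4877
y_raw = 2.0234 - 0.1*23.3744 = -0.314
Step 3: Project onto [-3, 2].
x_proj = clip(0.4877) = 0.4877
y_proj = clip(-0.314) = -0.314
Step 4: Evaluate f.
f(0.4877, -0.314) = 7.743


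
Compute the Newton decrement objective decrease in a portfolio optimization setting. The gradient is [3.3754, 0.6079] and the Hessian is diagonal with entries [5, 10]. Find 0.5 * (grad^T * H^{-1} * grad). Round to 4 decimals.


Step 1: H is diagonal, so H^(-1) * g = [0.6751, 0.0608].
Step 2: g^T H^(-1) g = sum_i g_i^2 / H_ii
  = (3.3754)^2/5 + (0.6079)^2/10
  = 2.2787 + 0.037 = 2.3156
Step 3: Objective decrease = 0.5 * g^T H^(-1) g = 1.1578


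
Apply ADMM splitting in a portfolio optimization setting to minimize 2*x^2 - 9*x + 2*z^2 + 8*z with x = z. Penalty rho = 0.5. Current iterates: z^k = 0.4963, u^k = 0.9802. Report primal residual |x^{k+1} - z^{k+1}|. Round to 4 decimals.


ADMM iteration with rho = 0.5, z^k = 0.4963, u^k = 0.9802
Step 1: x-update.
Minimize 2*x^2 - 9*x + (0.5/2)*(x - 0.4963 + 0.9802)^2
FOC: (2*2 + 0.5)*x = 9 + 0.5*(0.4963 - 0.9802)
x^{k+1} = 1.9462
Step 2: z-update.
Minimize 2*z^2 + 8*z + (0.5/2)*(1.9462 - z + 0.9802)^2
FOC: (2*2 + 0.5)*z = -8 + 0.5*(1.9462 + 0.9802)
z^{k+1} = -1.4526
Step 3: u-update.
u^{k+1} = 0.9802 + 1.9462 + 1.4526 = 4.3791
Step 4: Primal residual = |1.9462 + 1.4526| = 3.3989


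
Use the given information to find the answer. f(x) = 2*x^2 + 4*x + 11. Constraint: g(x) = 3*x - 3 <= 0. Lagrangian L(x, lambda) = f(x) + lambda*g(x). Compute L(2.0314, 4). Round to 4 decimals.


Step 1: Evaluate f(x).
f(2.0314) = 2*2.0314^2 + 4*2.0314 + 11 = 27.3788
Step 2: Evaluate g(x).
g(2.0314) = 3*2.0314 - 3 = 3.0942
Step 3: Compute Lagrangian.
L = 27.3788 + 4*3.0942 = 39.7556


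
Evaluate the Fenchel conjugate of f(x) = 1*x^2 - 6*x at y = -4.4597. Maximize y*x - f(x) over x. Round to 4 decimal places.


f*(y) = sup_x {y*x - a*x^2 - b*x} = sup_x {(y-b)*x - a*x^2}
FOC: (y - b) - 2a*x = 0 => x* = (y - b)/(2a)
x* = (-4.4597 + 6)/(2*1) = 0.7702
f*(-4.4597) = (y-b)^2/(4a) = (-4.4597 + 6)^2/(4*1)
= 2.3725/4 = 0.5931


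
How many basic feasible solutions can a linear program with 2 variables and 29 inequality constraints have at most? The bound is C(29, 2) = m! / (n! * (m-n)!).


Each vertex corresponds to some choice of n active constraints out of m, so the number of vertices is at most C(m, n) = m! / (n!(m-n)!).
m = 29, n = 2
Numerator: 29 * 28
Denominator: 2! = 2
C(29, 2) = 406


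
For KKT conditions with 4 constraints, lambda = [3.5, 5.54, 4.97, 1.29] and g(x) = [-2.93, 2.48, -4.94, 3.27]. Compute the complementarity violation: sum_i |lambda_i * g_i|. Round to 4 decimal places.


KKT complementary slackness check:
lambda_1 * g_1 = 3.5 * -2.93 = -10.255
lambda_2 * g_2 = 5.54 * 2.48 = 13.7392
lambda_3 * g_3 = 4.97 * -4.94 = -24.5518
lambda_4 * g_4 = 1.29 * 3.27 = 4.2183
Total violation = 10.255 + 13.7392 + 24.5518 + 4.2183 = 52.7643


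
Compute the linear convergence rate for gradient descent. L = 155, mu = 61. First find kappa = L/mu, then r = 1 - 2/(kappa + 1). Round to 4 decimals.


Step 1: Compute the condition number.
kappa = L/mu = 155/61 = 2.541
Step 2: Compute the convergence rate.
r = 1 - 2/(kappa + 1) = 1 - 2*mu/(L + mu) = (L - mu)/(L + mu) = 94/216 = 0.4352


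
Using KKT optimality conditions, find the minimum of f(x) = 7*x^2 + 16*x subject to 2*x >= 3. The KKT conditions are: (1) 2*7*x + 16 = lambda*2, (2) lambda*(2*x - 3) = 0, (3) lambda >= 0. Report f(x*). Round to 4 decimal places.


Step 1: Try lambda = 0 (constraint inactive).
x_unc = -16/(2*7) = -1.1429
Check: 2*-1.1429 = -2.2858 < 3 -- violated!
Step 2: Constraint must be active: 2*x = 3
x* = 3/2 = 1.5
lambda = (2*7*1.5 + 16)/2 = 18.5
Step 3: Compute optimal value.
f(x*) = 7*1.5^2 + 16*1.5 = 39.75


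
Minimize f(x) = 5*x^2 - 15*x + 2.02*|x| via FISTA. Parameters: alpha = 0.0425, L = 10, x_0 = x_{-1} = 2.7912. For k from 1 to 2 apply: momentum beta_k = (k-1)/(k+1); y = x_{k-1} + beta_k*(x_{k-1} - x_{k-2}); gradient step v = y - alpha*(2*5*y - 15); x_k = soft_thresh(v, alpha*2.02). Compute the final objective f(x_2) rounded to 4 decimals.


FISTA on f(x) = 5*x^2 - 15*x + 2.02*|x|
L = 10, alpha = 0.0425
Iteration 1: beta = 0.0, y = 2.7912 + 0.0*(2.7912 - 2.7912) = 2.7912
  grad(y) = 12.912, v = y - alpha*grad = 2.2424
  prox(v) = soft_thresh(2.2424, 0.0859) = 2.1566
Iteration 2: beta = 0.3333, y = 2.1566 + 0.3333*(2.1566 - 2.7912) = 1.9451
  grad(y) = 4.4505, v = y - alpha*grad = 1.7559
  prox(v) = soft_thresh(1.7559, 0.0859) = 1.6701
f(x_2) = 5*1.6701^2 - 15*1.6701 + 2.02*|1.6701| = -7.7319


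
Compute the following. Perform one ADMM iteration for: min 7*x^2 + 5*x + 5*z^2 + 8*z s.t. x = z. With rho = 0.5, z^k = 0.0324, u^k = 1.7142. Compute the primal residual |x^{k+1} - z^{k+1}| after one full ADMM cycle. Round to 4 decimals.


ADMM iteration with rho = 0.5, z^k = 0.0324, u^k = 1.7142
Step 1: x-update.
Minimize 7*x^2 + 5*x + (0.5/2)*(x - 0.0324 + 1.7142)^2
FOC: (2*7 + 0.5)*x = -5 + 0.5*(0.0324 - 1.7142)
x^{k+1} = -0.4028
Step 2: z-update.
Minimize 5*z^2 + 8*z + (0.5/2)*(-0.4028 - z + 1.7142)^2
FOC: (2*5 + 0.5)*z = -8 + 0.5*(-0.4028 + 1.7142)
z^{k+1} = -0.6995
Step 3: u-update.
u^{k+1} = 1.7142 - 0.4028 + 0.6995 = 2.0108
Step 4: Primal residual = |-0.4028 + 0.6995| = 0.2966


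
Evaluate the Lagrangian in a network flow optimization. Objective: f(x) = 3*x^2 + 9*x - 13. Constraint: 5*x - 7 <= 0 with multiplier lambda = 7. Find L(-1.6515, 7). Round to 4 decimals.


Step 1: Evaluate f(x).
f(-1.6515) = 3*(-1.6515)^2 + 9*(-1.6515) - 13 = -19.6811
Step 2: Evaluate g(x).
g(-1.6515) = 5*-1.6515 - 7 = -15.2575
Step 3: Compute Lagrangian.
L = -19.6811 + 7*-15.2575 = -126.4836


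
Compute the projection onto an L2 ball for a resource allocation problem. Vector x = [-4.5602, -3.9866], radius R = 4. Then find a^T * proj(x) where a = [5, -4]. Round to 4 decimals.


Step 1: Compute ||x|| (intermediates to 6 decimals).
||x|| = sqrt((-4.5602)^2 + (-3.9866)^2) = 6.057095
Step 2: Project.
Since ||x|| > R, scale = R/||x|| = 4/6.057095 = 0.660383, proj(x) = scale * x
proj(x) = [-3.011479, -2.632683]
Step 3: Dot product.
a^T * proj(x) = 5*(-3.011479) - 4*(-2.632683) = -4.5267


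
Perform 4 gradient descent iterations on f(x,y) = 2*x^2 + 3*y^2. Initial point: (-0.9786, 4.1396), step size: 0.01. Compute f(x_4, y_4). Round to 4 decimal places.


Gradient descent on f(x,y) = 2*x^2 + 3*y^2.
Starting point: (-0.9786, 4.1396), alpha = 0.01
Step 1: grad_x = 2*2*-0.9786 = -3.9144, grad_y = 2*3*4.1396 = 24.8376
  x_1 = -0.9786 - 0.01*-3.9144 = -0.9395
  y_1 = 4.1396 - 0.01*24.8376 = 3.8912
Step 2: grad_x = 2*2*-0.9395 = -3.7578, grad_y = 2*3*3.8912 = 23.3473
  x_2 = -0.9395 - 0.01*-3.7578 = -0.9019
  y_2 = 3.8912 - 0.01*23.3473 = 3.6578
Step 3: grad_x = 2*2*-0.9019 = -3.6075, grad_y = 2*3*3.6578 = 21.9465
  x_3 = -0.9019 - 0.01*-3.6075 = -0.8658
  y_3 = 3.6578 - 0.01*21.9465 = 3.4383
Step 4: grad_x = 2*2*-0.8658 = -3.4632, grad_y = 2*3*3.4383 = 20.6297
  x_4 = -0.8658 - 0.01*-3.4632 = -0.8312
  y_4 = 3.4383 - 0.01*20.6297 = 3.232
f(-0.8312, 3.232) = 2*(-0.8312)^2 + 3*3.232^2 = 32.7189


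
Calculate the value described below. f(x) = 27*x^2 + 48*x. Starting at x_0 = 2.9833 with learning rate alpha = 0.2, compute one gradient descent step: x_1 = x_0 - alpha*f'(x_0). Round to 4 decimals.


We compute the gradient at x_0 and apply the update.
f'(x) = 54*x + 48
f'(2.9833) = 54*2.9833 + 48 = 209.0982
x_1 = 2.9833 - 0.2*209.0982 = -38.8363


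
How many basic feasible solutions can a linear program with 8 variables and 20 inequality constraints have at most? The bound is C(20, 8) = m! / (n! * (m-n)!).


Each vertex corresponds to some choice of n active constraints out of m, so the number of vertices is at most C(m, n) = m! / (n!(m-n)!).
m = 20, n = 8
Numerator: 20 * 19 * 18 * 17 * 16 * 15 * 14 * 13
Denominator: 8! = 40320
C(20, 8) = 125970


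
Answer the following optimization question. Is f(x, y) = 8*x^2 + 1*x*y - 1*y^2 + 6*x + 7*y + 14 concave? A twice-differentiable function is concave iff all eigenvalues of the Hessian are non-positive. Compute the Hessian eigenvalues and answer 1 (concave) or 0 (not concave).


The Hessian of f(x,y) = 8*x^2 + 1*x*y - 1*y^2 + 6*x + 7*y + 14 is:
H = [[16, 1], [1, -2]]
Trace = 16 - 2 = 14
Determinant = 16*-2 - (1)^2 = -33
Discriminant = (14)^2 - 4*-33 = 328.0
Eigenvalues: lambda_1 = -2.0554, lambda_2 = 16.0554
The function is not concave.

0


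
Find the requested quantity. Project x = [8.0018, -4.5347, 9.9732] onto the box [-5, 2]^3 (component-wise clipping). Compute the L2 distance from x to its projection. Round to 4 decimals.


Project each component onto [-5, 2].
clip(8.0018) = 2.0, clip(-4.5347) = -4.5347, clip(9.9732) = 2.0
Projection = [2.0, -4.5347, 2.0]
Squared diffs: [36.0216, 0.0, 63.5719]
Distance = sqrt(99.5935) = 9.9797


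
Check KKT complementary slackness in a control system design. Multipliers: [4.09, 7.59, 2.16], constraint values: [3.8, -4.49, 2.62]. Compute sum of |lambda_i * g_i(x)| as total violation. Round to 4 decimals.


KKT complementary slackness check:
lambda_1 * g_1 = 4.09 * 3.8 = 15.542
lambda_2 * g_2 = 7.59 * -4.49 = -34.0791
lambda_3 * g_3 = 2.16 * 2.62 = 5.6592
Total violation = 15.542 + 34.0791 + 5.6592 = 55.2803


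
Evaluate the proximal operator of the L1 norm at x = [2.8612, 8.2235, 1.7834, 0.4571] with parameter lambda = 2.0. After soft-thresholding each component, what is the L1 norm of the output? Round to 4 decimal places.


Soft-thresholding with lambda = 2.0:
prox(2.8612) = sign(2.8612)*max(|2.8612| - 2.0, 0) = 0.8612
prox(8.2235) = sign(8.2235)*max(|8.2235| - 2.0, 0) = 6.2235
prox(1.7834) = sign(1.7834)*max(|1.7834| - 2.0, 0) = 0.0
prox(0.4571) = sign(0.4571)*max(|0.4571| - 2.0, 0) = 0.0
prox(x) = [0.8612, 6.2235, 0.0, 0.0]
||prox(x)||_1 = 0.8612 + 6.2235 + 0.0 + 0.0 = 7.0847


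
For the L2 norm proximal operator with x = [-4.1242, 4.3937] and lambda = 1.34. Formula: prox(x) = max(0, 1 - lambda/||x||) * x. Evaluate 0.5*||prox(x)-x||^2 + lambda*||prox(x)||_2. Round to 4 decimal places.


Step 1: Compute ||x||.
||x|| = 6.0261
Step 2: Compute scaling factor.
scale = max(0, 1 - 1.34/6.0261) = 0.7776
Step 3: prox(x) = [-3.2071, 3.4167]
||prox(x)|| = 4.6861
Step 4: Proximal objective.
0.5*||prox-x||^2 = 0.8978
lambda*||prox|| = 6.2794
Total = 7.1771


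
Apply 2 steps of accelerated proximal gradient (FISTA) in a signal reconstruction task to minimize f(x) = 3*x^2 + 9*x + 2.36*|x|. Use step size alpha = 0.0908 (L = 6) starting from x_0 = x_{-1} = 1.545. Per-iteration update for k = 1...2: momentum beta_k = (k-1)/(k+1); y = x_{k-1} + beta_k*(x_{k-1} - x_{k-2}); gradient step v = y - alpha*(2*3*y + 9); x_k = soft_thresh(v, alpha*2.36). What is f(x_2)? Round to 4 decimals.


FISTA on f(x) = 3*x^2 + 9*x + 2.36*|x|
L = 6, alpha = 0.0908
Iteration 1: beta = 0.0, y = 1.545 + 0.0*(1.545 - 1.545) = 1.545
  grad(y) = 18.27, v = y - alpha*grad = -0.1139
  prox(v) = soft_thresh(-0.1139, 0.2143) = 0.0
Iteration 2: beta = 0.3333, y = 0.0 + 0.3333*(0.0 - 1.545) = -0.515
  grad(y) = 5.91, v = y - alpha*grad = -1.0516
  prox(v) = soft_thresh(-1.0516, 0.2143) = -0.8373
f(x_2) = 3*(-0.8373)^2 + 9*(-0.8373) + 2.36*|-0.8373| = -3.4565


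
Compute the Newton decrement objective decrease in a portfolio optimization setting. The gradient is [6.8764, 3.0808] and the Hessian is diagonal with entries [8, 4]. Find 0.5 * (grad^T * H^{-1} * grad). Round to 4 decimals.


Step 1: H is diagonal, so H^(-1) * g = [0.8596, 0.7702].
Step 2: g^T H^(-1) g = sum_i g_i^2 / H_ii
  = (6.8764)^2/8 + (3.0808)^2/4
  = 5.9106 + 2.3728 = 8.2834
Step 3: Objective decrease = 0.5 * g^T H^(-1) g = 4.1417


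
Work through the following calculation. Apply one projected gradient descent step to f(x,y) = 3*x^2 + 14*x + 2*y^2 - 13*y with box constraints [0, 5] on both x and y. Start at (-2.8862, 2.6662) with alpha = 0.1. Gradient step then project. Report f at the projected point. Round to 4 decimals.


Step 1: Compute gradient at (-2.8862, 2.6662).
grad_x = 2*3*-2.8862 + 14 = -3.3172
grad_y = 2*2*2.6662 - 13 = -2.3352
Step 2: Gradient step.
x_raw = -2.8862 - 0.1*-3.3172 = -2.5545
y_raw = 2.6662 - 0.1*-2.3352 = 2.8997
Step 3: Project onto [0, 5].
x_proj = clip(-2.5545) = 0.0
y_proj = clip(2.8997) = 2.8997
Step 4: Evaluate f.
f(0.0, 2.8997) = -20.8796


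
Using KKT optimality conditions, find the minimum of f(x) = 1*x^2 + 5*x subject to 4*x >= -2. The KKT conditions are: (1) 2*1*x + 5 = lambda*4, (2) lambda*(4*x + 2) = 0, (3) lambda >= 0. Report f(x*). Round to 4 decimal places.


Step 1: Try lambda = 0 (constraint inactive).
x_unc = -5/(2*1) = -2.5
Check: 4*-2.5 = -10.0 < -2 -- violated!
Step 2: Constraint must be active: 4*x = -2
x* = -2/4 = -0.5
lambda = (2*1*(-0.5) + 5)/4 = 1.0
Step 3: Compute optimal value.
f(x*) = 1*(-0.5)^2 + 5*(-0.5) = -2.25


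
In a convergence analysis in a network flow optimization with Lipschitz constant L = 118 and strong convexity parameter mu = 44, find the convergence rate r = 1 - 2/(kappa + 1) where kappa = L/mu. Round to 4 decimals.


Step 1: Compute the condition number.
kappa = L/mu = 118/44 = 2.6818
Step 2: Compute the convergence rate.
r = 1 - 2/(kappa + 1) = 1 - 2*mu/(L + mu) = (L - mu)/(L + mu) = 74/162 = 0.4568


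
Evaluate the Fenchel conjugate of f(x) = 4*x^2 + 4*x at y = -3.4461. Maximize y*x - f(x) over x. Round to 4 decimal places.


f*(y) = sup_x {y*x - a*x^2 - b*x} = sup_x {(y-b)*x - a*x^2}
FOC: (y - b) - 2a*x = 0 => x* = (y - b)/(2a)
x* = (-3.4461 - 4)/(2*4) = -0.9308
f*(-3.4461) = (y-b)^2/(4a) = (-3.4461 - 4)^2/(4*4)
= 55.4444/16 = 3.4653


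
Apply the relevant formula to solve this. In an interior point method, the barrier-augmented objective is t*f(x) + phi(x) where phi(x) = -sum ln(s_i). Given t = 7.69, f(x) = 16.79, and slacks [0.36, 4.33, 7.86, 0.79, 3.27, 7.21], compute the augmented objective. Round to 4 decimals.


Step 1: Compute log-barrier.
ln values: [-1.0217, 1.4656, 2.0618, -0.2357, 1.1848, 1.9755]
phi = -(-1.0217 + 1.4656 + 2.0618 - 0.2357 + 1.1848 + 1.9755) = -5.4302
Step 2: Compute augmented objective.
t*f(x) = 7.69*16.79 = 129.1151
Total = 129.1151 - 5.4302 = 123.6849


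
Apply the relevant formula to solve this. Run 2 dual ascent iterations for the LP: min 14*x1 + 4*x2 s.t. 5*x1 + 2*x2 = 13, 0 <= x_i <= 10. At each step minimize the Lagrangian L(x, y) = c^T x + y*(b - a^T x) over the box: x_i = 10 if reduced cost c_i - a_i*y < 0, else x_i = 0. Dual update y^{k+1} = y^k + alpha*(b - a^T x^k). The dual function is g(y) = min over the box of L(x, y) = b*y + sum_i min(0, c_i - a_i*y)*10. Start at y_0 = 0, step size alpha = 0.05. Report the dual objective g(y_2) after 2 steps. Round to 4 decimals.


Dual ascent for LP: min 14*x1 + 4*x2, 5*x1 + 2*x2 = 13, 0 <= x_i <= 10
Step 1: y^k = 0.0, reduced costs: (14.0, 4.0)
  x^k = (0.0, 0.0), subgradient = b - a^T x = 13.0
  y^{k+1} = 0.0 + 0.05*13.0 = 0.65
Step 2: y^k = 0.65, reduced costs: (10.75, 2.7)
  x^k = (0.0, 0.0), subgradient = b - a^T x = 13.0
  y^{k+1} = 0.65 + 0.05*13.0 = 1.3
Dual objective at y_2 = 1.3: reduced costs (7.5, 1.4), box minimizer x = (0.0, 0.0)
g(y_2) = b*y + (c1 - a1*y)*x1 + (c2 - a2*y)*x2 = 13*1.3 + 7.5*0.0 + 1.4*0.0 = 16.9 + 0.0 + 0.0 = 16.9


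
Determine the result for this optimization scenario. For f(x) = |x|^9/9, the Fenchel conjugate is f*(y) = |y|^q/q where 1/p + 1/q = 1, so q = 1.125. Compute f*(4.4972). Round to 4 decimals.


The conjugate exponent q satisfies 1/p + 1/q = 1.
p = 9, so q = 9/(9 - 1) = 1.125
|y|^q = 4.4972^1.125 = 5.427
f*(4.4972) = 5.427 / 1.125 = 4.824


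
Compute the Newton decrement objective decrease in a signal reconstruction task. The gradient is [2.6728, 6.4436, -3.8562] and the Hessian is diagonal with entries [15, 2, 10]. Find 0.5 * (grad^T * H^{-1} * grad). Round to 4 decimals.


Step 1: H is diagonal, so H^(-1) * g = [0.1782, 3.2218, -0.3856].
Step 2: g^T H^(-1) g = sum_i g_i^2 / H_ii
  = (2.6728)^2/15 + (6.4436)^2/2 + (-3.8562)^2/10
  = 0.4763 + 20.76 + 1.487 = 22.7233
Step 3: Objective decrease = 0.5 * g^T H^(-1) g = 11.3616


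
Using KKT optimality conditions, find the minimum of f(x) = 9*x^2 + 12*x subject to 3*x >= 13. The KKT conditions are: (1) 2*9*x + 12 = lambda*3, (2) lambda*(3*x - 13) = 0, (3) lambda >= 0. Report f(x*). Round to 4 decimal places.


Step 1: Try lambda = 0 (constraint inactive).
x_unc = -12/(2*9) = -0.6667
Check: 3*-0.6667 = -2.0001 < 13 -- violated!
Step 2: Constraint must be active: 3*x = 13
x* = 13/3 = 4.3333 (rounded; the exact value 13/3 is used below)
lambda = (2*9*(13/3) + 12)/3 = 30.0
Step 3: Compute optimal value.
f(x*) = 9*(13/3)^2 + 12*(13/3) = 221.0


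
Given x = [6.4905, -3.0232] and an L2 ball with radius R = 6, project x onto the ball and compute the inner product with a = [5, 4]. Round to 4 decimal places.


Step 1: Compute ||x|| (intermediates to 6 decimals).
||x|| = sqrt(6.4905^2 + (-3.0232)^2) = 7.160051
Step 2: Project.
Since ||x|| > R, scale = R/||x|| = 6/7.160051 = 0.837983, proj(x) = scale * x
proj(x) = [5.438929, -2.53339]
Step 3: Dot product.
a^T * proj(x) = 5*5.438929 + 4*(-2.53339) = 17.0611


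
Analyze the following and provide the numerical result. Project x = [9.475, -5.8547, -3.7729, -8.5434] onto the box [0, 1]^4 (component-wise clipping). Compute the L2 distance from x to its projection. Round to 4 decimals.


Project each component onto [0, 1].
clip(9.475) = 1.0, clip(-5.8547) = 0.0, clip(-3.7729) = 0.0, clip(-8.5434) = 0.0
Projection = [1.0, 0.0, 0.0, 0.0]
Squared diffs: [71.8256, 34.2775, 14.2348, 72.9897]
Distance = sqrt(193.3276) = 13.9042


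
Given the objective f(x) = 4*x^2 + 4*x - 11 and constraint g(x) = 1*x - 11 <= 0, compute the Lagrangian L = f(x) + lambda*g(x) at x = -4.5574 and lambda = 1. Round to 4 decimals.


Step 1: Evaluate f(x).
f(-4.5574) = 4*(-4.5574)^2 + 4*(-4.5574) - 11 = 53.85
Step 2: Evaluate g(x).
g(-4.5574) = 1*-4.5574 - 11 = -15.5574
Step 3: Compute Lagrangian.
L = 53.85 + 1*-15.5574 = 38.2926


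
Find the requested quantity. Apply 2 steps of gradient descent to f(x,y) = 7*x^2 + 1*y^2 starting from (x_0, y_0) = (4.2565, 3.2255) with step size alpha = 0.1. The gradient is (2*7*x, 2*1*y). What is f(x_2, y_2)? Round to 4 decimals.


Gradient descent on f(x,y) = 7*x^2 + 1*y^2.
Starting point: (4.2565, 3.2255), alpha = 0.1
Step 1: grad_x = 2*7*4.2565 = 59.591, grad_y = 2*1*3.2255 = 6.451
  x_1 = 4.2565 - 0.1*59.591 = -1.7026
  y_1 = 3.2255 - 0.1*6.451 = 2.5804
Step 2: grad_x = 2*7*-1.7026 = -23.8364, grad_y = 2*1*2.5804 = 5.1608
  x_2 = -1.7026 - 0.1*-23.8364 = 0.681
  y_2 = 2.5804 - 0.1*5.1608 = 2.0643
f(0.681, 2.0643) = 7*0.681^2 + 1*2.0643^2 = 7.5081


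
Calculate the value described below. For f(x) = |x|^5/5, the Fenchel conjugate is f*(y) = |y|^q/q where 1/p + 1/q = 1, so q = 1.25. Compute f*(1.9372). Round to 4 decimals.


The conjugate exponent q satisfies 1/p + 1/q = 1.
p = 5, so q = 5/(5 - 1) = 1.25
|y|^q = 1.9372^1.25 = 2.2854
f*(1.9372) = 2.2854 / 1.25 = 1.8283


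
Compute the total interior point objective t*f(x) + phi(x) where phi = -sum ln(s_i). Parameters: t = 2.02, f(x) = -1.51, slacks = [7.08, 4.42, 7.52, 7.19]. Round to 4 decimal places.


Step 1: Compute log-barrier.
ln values: [1.9573, 1.4861, 2.0176, 1.9727]
phi = -(1.9573 + 1.4861 + 2.0176 + 1.9727) = -7.4337
Step 2: Compute augmented objective.
t*f(x) = 2.02*-1.51 = -3.0502
Total = -3.0502 - 7.4337 = -10.4839


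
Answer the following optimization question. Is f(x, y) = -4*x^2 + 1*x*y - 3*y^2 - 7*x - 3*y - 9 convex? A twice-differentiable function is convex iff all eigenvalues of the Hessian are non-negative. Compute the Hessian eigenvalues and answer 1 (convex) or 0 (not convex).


The Hessian of f(x,y) = -4*x^2 + 1*x*y - 3*y^2 - 7*x - 3*y - 9 is:
H = [[-8, 1], [1, -6]]
Trace = -8 - 6 = -14
Determinant = -8*-6 - (1)^2 = 47
Discriminant = (-14)^2 - 4*47 = 8.0
Eigenvalues: lambda_1 = -8.4142, lambda_2 = -5.5858
The function is not convex.

0


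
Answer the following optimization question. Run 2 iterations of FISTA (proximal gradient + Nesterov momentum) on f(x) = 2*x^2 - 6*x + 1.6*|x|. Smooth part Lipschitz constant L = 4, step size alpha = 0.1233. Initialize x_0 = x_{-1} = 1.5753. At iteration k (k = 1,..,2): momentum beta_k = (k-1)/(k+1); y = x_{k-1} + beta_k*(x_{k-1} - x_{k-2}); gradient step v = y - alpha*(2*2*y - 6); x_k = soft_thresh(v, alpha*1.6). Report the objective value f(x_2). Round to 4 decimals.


FISTA on f(x) = 2*x^2 - 6*x + 1.6*|x|
L = 4, alpha = 0.1233
Iteration 1: beta = 0.0, y = 1.5753 + 0.0*(1.5753 - 1.5753) = 1.5753
  grad(y) = 0.3012, v = y - alpha*grad = 1.5382
  prox(v) = soft_thresh(1.5382, 0.1973) = 1.3409
Iteration 2: beta = 0.3333, y = 1.3409 + 0.3333*(1.3409 - 1.5753) = 1.2627
  grad(y) = -0.949, v = y - alpha*grad = 1.3798
  prox(v) = soft_thresh(1.3798, 0.1973) = 1.1825
f(x_2) = 2*1.1825^2 - 6*1.1825 + 1.6*|1.1825| = -2.4064


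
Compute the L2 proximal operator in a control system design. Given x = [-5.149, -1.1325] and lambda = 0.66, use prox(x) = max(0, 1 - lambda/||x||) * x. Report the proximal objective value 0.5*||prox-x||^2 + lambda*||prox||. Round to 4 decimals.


Step 1: Compute ||x||.
||x|| = 5.2721
Step 2: Compute scaling factor.
scale = max(0, 1 - 0.66/5.2721) = 0.8748
Step 3: prox(x) = [-4.5044, -0.9907]
||prox(x)|| = 4.6121
Step 4: Proximal objective.
0.5*||prox-x||^2 = 0.2178
lambda*||prox|| = 3.044
Total = 3.2618


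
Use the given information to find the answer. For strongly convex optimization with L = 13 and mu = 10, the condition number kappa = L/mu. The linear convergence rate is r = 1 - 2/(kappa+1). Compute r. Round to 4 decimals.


Step 1: Compute the condition number.
kappa = L/mu = 13/10 = 1.3
Step 2: Compute the convergence rate.
r = 1 - 2/(kappa + 1) = 1 - 2*mu/(L + mu) = (L - mu)/(L + mu) = 3/23 = 0.1304


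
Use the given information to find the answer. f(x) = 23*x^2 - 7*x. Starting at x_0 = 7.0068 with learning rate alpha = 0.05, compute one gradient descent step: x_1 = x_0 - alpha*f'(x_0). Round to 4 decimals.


We compute the gradient at x_0 and apply the update.
f'(x) = 46*x - 7
f'(7.0068) = 46*7.0068 - 7 = 315.3128
x_1 = 7.0068 - 0.05*315.3128 = -8.7588


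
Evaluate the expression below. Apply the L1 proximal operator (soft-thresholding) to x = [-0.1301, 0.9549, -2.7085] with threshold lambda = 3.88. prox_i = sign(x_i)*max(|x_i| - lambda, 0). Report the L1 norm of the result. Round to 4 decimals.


Soft-thresholding with lambda = 3.88:
prox(-0.1301) = sign(-0.1301)*max(|-0.1301| - 3.88, 0) = 0.0
prox(0.9549) = sign(0.9549)*max(|0.9549| - 3.88, 0) = 0.0
prox(-2.7085) = sign(-2.7085)*max(|-2.7085| - 3.88, 0) = 0.0
prox(x) = [0.0, 0.0, 0.0]
||prox(x)||_1 = 0.0 + 0.0 + 0.0 = 0.0


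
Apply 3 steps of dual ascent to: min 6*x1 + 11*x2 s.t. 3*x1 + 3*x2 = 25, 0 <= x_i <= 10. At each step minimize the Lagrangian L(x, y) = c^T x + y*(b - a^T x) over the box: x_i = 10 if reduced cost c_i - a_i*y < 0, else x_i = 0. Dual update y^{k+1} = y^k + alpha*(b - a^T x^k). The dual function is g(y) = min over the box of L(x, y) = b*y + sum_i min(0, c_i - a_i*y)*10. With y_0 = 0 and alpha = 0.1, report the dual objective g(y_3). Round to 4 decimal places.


Dual ascent for LP: min 6*x1 + 11*x2, 3*x1 + 3*x2 = 25, 0 <= x_i <= 10
Step 1: y^k = 0.0, reduced costs: (6.0, 11.0)
  x^k = (0.0, 0.0), subgradient = b - a^T x = 25.0
  y^{k+1} = 0.0 + 0.1*25.0 = 2.5
Step 2: y^k = 2.5, reduced costs: (-1.5, 3.5)
  x^k = (10.0, 0.0), subgradient = b - a^T x = -5.0
  y^{k+1} = 2.5 + 0.1*-5.0 = 2.0
Step 3: y^k = 2.0, reduced costs: (0.0, 5.0)
  x^k = (0.0, 0.0), subgradient = b - a^T x = 25.0
  y^{k+1} = 2.0 + 0.1*25.0 = 4.5
Dual objective at y_3 = 4.5: reduced costs (-7.5, -2.5), box minimizer x = (10.0, 10.0)
g(y_3) = b*y + (c1 - a1*y)*x1 + (c2 - a2*y)*x2 = 25*4.5 + (-7.5)*10.0 + (-2.5)*10.0 = 112.5 - 75.0 - 25.0 = 12.5


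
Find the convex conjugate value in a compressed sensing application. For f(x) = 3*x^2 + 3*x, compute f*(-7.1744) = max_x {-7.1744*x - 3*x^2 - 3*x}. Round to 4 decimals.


f*(y) = sup_x {y*x - a*x^2 - b*x} = sup_x {(y-b)*x - a*x^2}
FOC: (y - b) - 2a*x = 0 => x* = (y - b)/(2a)
x* = (-7.1744 - 3)/(2*3) = -1.6957
f*(-7.1744) = (y-b)^2/(4a) = (-7.1744 - 3)^2/(4*3)
= 103.5184/12 = 8.6265


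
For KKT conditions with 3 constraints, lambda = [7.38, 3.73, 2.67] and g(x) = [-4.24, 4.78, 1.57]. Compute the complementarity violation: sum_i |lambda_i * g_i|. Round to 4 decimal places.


KKT complementary slackness check:
lambda_1 * g_1 = 7.38 * -4.24 = -31.2912
lambda_2 * g_2 = 3.73 * 4.78 = 17.8294
lambda_3 * g_3 = 2.67 * 1.57 = 4.1919
Total violation = 31.2912 + 17.8294 + 4.1919 = 53.3125


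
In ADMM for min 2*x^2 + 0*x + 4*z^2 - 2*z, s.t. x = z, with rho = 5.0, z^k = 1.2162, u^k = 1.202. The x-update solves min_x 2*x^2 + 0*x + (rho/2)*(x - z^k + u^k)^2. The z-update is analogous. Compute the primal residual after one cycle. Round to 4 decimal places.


ADMM iteration with rho = 5.0, z^k = 1.2162, u^k = 1.202
Step 1: x-update.
Minimize 2*x^2 + 0*x + (5.0/2)*(x - 1.2162 + 1.202)^2
FOC: (2*2 + 5.0)*x = 0 + 5.0*(1.2162 - 1.202)
x^{k+1} = 0.0079
Step 2: z-update.
Minimize 4*z^2 - 2*z + (5.0/2)*(0.0079 - z + 1.202)^2
FOC: (2*4 + 5.0)*z = 2 + 5.0*(0.0079 + 1.202)
z^{k+1} = 0.6192
Step 3: u-update.
u^{k+1} = 1.202 + 0.0079 - 0.6192 = 0.5907
Step 4: Primal residual = |0.0079 - 0.6192| = 0.6113


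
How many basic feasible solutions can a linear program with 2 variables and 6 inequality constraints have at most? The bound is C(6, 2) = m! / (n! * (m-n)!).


Each vertex corresponds to some choice of n active constraints out of m, so the number of vertices is at most C(m, n) = m! / (n!(m-n)!).
m = 6, n = 2
Numerator: 6 * 5
Denominator: 2! = 2
C(6, 2) = 15
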